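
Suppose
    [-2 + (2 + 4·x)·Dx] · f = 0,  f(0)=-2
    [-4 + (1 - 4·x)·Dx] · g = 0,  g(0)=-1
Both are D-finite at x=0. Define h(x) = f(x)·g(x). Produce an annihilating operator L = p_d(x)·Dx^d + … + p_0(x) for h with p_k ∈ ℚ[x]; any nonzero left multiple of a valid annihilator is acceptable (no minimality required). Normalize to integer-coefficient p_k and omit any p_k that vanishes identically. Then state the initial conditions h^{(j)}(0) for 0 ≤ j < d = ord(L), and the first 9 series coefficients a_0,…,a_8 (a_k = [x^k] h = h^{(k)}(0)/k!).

L = (5 + 4·x) + (-1 + 2·x + 8·x^2)·Dx  (order 1).
h: a_k = 2, 10, 39, 157, 2507/4, 10035/4, 80259/8, 321069/8, 10273779/64, …
ICs: h(0) = 2.

f: a_k = -2, -2, 1, -1, 5/4, -7/4, 21/8, -33/8, 429/64, …
g: a_k = -1, -4, -16, -64, -256, -1024, -4096, -16384, -65536, …
Sym-product of L_f,L_g gives L₀ (≤ ord 1).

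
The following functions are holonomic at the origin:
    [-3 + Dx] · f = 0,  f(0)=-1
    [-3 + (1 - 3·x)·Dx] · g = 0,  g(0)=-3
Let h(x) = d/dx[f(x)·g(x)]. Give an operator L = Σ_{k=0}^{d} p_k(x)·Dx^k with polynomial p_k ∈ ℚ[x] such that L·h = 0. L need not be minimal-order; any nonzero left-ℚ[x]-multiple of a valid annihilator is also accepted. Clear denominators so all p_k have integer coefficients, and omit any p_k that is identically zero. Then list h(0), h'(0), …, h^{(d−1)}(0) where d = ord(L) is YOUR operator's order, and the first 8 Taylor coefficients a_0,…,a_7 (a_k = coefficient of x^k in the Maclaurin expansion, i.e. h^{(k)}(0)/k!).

f: a_k = -1, -3, -9/2, -9/2, -27/8, -81/40, -81/80, -243/560, …
g: a_k = -3, -9, -27, -81, -243, -729, -2187, -6561, …
h₀=f·g: eliminate ⇒ L₀, order ≤ 1·1.
Differentiate: ansatz ord ≤ ord L₀ ⇒ L.
L = (15 - 36·x + 27·x^2) + (-2 + 9·x - 9·x^2)·Dx  (order 1).
h: a_k = 18, 135, 648, 5265/2, 39609/4, 1426653/40, 499365/4, 239697387/560, …
ICs: h(0) = 18.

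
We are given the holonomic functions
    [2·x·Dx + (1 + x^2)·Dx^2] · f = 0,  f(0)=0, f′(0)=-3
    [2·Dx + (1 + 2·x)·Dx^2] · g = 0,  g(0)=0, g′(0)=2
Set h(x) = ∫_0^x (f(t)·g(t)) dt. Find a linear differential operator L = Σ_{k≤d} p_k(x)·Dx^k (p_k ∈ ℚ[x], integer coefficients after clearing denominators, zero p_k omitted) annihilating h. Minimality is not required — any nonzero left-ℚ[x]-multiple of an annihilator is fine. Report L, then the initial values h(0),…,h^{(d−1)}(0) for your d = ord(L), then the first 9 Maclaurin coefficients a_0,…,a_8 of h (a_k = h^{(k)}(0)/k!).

f: a_k = 0, -3, 0, 1, 0, -3/5, 0, 3/7, 0, …
g: a_k = 0, 2, -2, 8/3, -4, 32/5, -32/3, 128/7, -32, …
L₀ := L_f ⊗_s L_g (sym. prod.), ord ≤ 4.
Integrate: L := L₀·Dx.
L = (24 + 80·x + 88·x^2 + 240·x^3 + 240·x^4 + 208·x^5 + 16·x^7)·Dx^2 + (12 + 80·x + 332·x^2 + 608·x^3 + 880·x^4 + 744·x^5 + 560·x^6 + 24·x^7 + 56·x^8)·Dx^3 + (12 + 52·x + 168·x^2 + 372·x^3 + 516·x^4 + 564·x^5 + 384·x^6 + 276·x^7 + 24·x^8 + 32·x^9)·Dx^4 + (2 + 12·x + 34·x^2 + 64·x^3 + 87·x^4 + 96·x^5 + 84·x^6 + 48·x^7 + 33·x^8 + 4·x^9 + 4·x^10)·Dx^5  (order 5).
h: a_k = 0, 0, 0, -2, 3/2, -6/5, 5/3, -38/15, 73/20, …
ICs: h(0) = 0, h′(0) = 0, h′′(0) = 0, h′′′(0) = -12, h′′′′(0) = 36.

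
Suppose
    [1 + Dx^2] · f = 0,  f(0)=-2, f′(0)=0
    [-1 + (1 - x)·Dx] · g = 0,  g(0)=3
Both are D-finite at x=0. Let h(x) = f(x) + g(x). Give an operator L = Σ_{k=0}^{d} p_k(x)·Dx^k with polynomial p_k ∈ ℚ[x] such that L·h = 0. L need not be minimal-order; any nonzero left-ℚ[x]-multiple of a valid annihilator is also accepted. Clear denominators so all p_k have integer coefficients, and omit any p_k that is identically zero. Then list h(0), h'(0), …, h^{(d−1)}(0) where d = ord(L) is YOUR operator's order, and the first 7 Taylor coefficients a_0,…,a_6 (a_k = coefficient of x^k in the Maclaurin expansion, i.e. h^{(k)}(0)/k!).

L = (-7 + 2·x - x^2) + (3 - 5·x + 3·x^2 - x^3)·Dx + (-7 + 2·x - x^2)·Dx^2 + (3 - 5·x + 3·x^2 - x^3)·Dx^3  (order 3).
h: a_k = 1, 3, 4, 3, 35/12, 3, 1081/360, …
ICs: h(0) = 1, h′(0) = 3, h′′(0) = 8.

f: a_k = -2, 0, 1, 0, -1/12, 0, 1/360, …
g: a_k = 3, 3, 3, 3, 3, 3, 3, …
h₀=f+g: left-lcm gives L₀, ord ≤ 3.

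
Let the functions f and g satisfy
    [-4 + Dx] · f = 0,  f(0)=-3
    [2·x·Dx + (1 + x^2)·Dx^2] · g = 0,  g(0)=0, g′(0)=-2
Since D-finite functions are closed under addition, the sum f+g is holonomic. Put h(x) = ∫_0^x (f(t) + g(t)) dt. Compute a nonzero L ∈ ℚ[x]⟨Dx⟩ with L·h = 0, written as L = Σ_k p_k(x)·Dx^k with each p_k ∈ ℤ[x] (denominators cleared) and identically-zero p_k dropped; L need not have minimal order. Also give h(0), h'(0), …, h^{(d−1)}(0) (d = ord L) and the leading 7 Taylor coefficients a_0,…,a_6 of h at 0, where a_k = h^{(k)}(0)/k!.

L = (4 - 16·x - 12·x^2 - 16·x^3)·Dx^2 + (-9 - 13·x^2 - 8·x^4)·Dx^3 + (2 + x + 4·x^2 + x^3 + 2·x^4)·Dx^4  (order 4).
h: a_k = 0, -3, -7, -8, -47/6, -32/5, -13/3, …
ICs: h(0) = 0, h′(0) = -3, h′′(0) = -14, h′′′(0) = -48.

f: a_k = -3, -12, -24, -32, -32, -128/5, -256/15, …
g: a_k = 0, -2, 0, 2/3, 0, -2/5, 0, …
Weyl lclm of L_f,L_g ⇒ L₀ (ord ≤ 3).
Integrate: L := L₀·Dx.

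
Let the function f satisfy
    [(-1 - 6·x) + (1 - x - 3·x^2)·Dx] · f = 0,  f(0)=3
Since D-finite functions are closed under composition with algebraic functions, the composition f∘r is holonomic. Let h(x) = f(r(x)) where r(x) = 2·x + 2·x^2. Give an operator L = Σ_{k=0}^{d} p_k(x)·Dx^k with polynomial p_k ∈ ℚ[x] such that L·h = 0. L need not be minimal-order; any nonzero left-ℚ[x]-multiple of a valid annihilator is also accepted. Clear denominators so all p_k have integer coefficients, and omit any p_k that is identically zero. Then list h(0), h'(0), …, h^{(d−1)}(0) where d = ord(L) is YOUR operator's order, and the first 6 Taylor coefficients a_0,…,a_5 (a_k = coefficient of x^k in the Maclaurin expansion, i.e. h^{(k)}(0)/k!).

L = (2 + 28·x + 72·x^2 + 48·x^3) + (-1 + 2·x + 14·x^2 + 24·x^3 + 12·x^4)·Dx  (order 1).
h: a_k = 3, 6, 54, 264, 1464, 7992, …
ICs: h(0) = 3.

f: a_k = 3, 3, 12, 21, 57, 120, …
Substitute x→r, Dx→(1/r')Dx; clear ⇒ L₀.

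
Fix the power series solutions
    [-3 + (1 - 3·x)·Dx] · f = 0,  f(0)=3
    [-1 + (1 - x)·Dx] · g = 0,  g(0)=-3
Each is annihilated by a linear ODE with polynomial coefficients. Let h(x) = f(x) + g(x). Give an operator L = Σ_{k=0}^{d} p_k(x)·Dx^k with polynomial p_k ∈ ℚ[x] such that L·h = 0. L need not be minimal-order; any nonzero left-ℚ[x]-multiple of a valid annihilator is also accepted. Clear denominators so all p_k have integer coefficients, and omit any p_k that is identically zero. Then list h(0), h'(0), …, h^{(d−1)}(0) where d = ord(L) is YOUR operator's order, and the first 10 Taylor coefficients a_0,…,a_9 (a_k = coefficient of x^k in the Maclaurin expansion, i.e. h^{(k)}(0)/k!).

L = -6 + (8 - 12·x)·Dx + (-1 + 4·x - 3·x^2)·Dx^2  (order 2).
h: a_k = 0, 6, 24, 78, 240, 726, 2184, 6558, 19680, 59046, …
ICs: h(0) = 0, h′(0) = 6.

f: a_k = 3, 9, 27, 81, 243, 729, 2187, 6561, 19683, 59049, …
g: a_k = -3, -3, -3, -3, -3, -3, -3, -3, -3, -3, …
L₀ := lclm(L_f,L_g); ord L₀ ≤ 1+1.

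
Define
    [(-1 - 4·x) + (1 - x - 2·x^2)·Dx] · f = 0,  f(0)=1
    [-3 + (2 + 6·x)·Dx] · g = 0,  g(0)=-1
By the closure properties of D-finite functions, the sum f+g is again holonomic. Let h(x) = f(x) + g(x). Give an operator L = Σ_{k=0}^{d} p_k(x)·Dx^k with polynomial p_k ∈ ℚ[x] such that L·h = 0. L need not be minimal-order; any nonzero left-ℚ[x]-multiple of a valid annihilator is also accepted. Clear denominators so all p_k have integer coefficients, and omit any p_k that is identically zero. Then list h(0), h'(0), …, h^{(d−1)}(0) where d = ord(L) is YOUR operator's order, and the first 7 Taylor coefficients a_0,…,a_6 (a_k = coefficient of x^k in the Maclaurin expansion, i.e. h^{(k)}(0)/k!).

L = (-45 - 207·x - 306·x^2 - 360·x^3) + (33 + 174·x + 573·x^2 + 1044·x^3 + 900·x^4)·Dx + (2 - 30·x - 138·x^2 + 38·x^3 + 504·x^4 + 360·x^5)·Dx^2  (order 2).
h: a_k = 0, -1/2, 33/8, 53/16, 1813/128, 3675/256, 59341/1024, …
ICs: h(0) = 0, h′(0) = -1/2.

f: a_k = 1, 1, 3, 5, 11, 21, 43, …
g: a_k = -1, -3/2, 9/8, -27/16, 405/128, -1701/256, 15309/1024, …
h₀=f+g: left-lcm gives L₀, ord ≤ 2.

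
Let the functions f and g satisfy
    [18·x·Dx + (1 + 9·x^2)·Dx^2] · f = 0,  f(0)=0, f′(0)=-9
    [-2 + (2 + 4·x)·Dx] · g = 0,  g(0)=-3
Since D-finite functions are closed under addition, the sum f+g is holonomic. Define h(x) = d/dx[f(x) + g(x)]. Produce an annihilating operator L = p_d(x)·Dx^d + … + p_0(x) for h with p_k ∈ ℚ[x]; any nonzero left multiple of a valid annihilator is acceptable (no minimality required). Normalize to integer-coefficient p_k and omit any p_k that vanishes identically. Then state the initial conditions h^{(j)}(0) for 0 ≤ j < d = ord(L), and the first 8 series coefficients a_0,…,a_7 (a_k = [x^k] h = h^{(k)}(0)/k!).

f: a_k = 0, -9, 0, 27, 0, -729/5, 0, 6561/7, …
g: a_k = -3, -3, 3/2, -3/2, 15/8, -21/8, 63/16, -99/16, …
Sum ⇒ L₀ = lclm(L_f,L_g) in ℚ(x)⟨Dx⟩.
h₀' ⇒ L via d/dx closure of L₀.
L = (-36 - 180·x + 972·x^2 + 972·x^3) + (-42 - 144·x + 720·x^2 + 3888·x^3 + 3402·x^4)·Dx + (-2 + 32·x + 108·x^2 + 396·x^3 + 1134·x^4 + 972·x^5)·Dx^2  (order 2).
h: a_k = -12, 3, 153/2, 15/2, -5937/8, 189/8, 104283/16, 1287/16, …
ICs: h(0) = -12, h′(0) = 3.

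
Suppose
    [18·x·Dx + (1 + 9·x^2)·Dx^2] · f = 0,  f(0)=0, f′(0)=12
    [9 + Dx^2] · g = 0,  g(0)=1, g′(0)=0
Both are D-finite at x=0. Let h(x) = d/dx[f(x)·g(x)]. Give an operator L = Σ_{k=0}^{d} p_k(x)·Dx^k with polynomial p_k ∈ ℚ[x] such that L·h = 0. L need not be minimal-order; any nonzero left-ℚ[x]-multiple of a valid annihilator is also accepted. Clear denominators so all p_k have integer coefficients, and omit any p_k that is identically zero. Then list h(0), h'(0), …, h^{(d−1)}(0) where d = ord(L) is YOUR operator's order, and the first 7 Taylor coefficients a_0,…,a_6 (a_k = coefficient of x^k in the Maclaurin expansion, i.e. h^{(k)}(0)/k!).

L = (8910 + 214326·x^2 + 3024621·x^4 + 5668704·x^6 + 6377292·x^8 + 9565938·x^10 + 43046721·x^12) + (5508·x + 207036·x^3 + 1837080·x^5 + 4723920·x^7 + 10628820·x^9 + 19131876·x^11)·Dx + (1080 + 27540·x^2 + 389286·x^4 + 971028·x^6 + 1889568·x^8 + 4251528·x^10 + 9565938·x^12)·Dx^2 + (612·x + 23004·x^3 + 204120·x^5 + 524880·x^7 + 1180980·x^9 + 2125764·x^11)·Dx^3 + (10 + 414·x^2 + 5913·x^4 + 37908·x^6 + 131220·x^8 + 354294·x^10 + 531441·x^12)·Dx^4  (order 4).
h: a_k = 12, 0, -270, 0, 3969/2, 0, -316143/20, …
ICs: h(0) = 12, h′(0) = 0, h′′(0) = -540, h′′′(0) = 0.

f: a_k = 0, 12, 0, -36, 0, 972/5, 0, …
g: a_k = 1, 0, -9/2, 0, 27/8, 0, -81/80, …
L₀ := L_f ⊗_s L_g (sym. prod.), ord ≤ 4.
Differentiate: ansatz ord ≤ ord L₀ ⇒ L.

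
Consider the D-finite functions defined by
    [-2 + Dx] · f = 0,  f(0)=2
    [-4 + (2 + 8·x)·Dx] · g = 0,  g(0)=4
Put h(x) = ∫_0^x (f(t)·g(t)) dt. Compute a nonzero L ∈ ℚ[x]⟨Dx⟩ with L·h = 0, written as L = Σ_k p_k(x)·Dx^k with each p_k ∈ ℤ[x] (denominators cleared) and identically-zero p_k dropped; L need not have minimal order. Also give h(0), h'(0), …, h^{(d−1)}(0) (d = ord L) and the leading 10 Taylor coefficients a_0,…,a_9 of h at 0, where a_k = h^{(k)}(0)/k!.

f: a_k = 2, 4, 4, 8/3, 4/3, 8/15, 8/45, 16/315, 4/315, 8/2835, …
g: a_k = 4, 8, -8, 16, -40, 112, -336, 1056, -3432, 11440, …
f·g: L₀ = L_f ⊗_s L_g, ord ≤ 1·1.
∫: right-multiply L₀ by Dx.
L = (-4 - 8·x)·Dx + (1 + 4·x)·Dx^2  (order 2).
h: a_k = 0, 8, 16, 32/3, 32/3, -64/15, 896/45, -15616/315, 44416/315, -1175296/2835, …
ICs: h(0) = 0, h′(0) = 8.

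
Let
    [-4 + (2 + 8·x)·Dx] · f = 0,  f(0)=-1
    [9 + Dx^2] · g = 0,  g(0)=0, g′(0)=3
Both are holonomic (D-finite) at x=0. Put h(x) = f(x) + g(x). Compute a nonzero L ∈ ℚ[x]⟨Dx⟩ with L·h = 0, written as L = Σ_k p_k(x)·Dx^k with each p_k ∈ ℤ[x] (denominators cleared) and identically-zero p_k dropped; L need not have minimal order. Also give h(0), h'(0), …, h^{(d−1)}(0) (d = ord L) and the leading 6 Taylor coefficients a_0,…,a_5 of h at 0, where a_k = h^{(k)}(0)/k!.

L = (-378 - 1296·x - 2592·x^2) + (45 + 828·x + 3888·x^2 + 5184·x^3)·Dx + (-42 - 144·x - 288·x^2)·Dx^2 + (5 + 92·x + 432·x^2 + 576·x^3)·Dx^3  (order 3).
h: a_k = -1, 1, 2, -17/2, 10, -1039/40, …
ICs: h(0) = -1, h′(0) = 1, h′′(0) = 4.

f: a_k = -1, -2, 2, -4, 10, -28, …
g: a_k = 0, 3, 0, -9/2, 0, 81/40, …
h₀=f+g: left-lcm gives L₀, ord ≤ 3.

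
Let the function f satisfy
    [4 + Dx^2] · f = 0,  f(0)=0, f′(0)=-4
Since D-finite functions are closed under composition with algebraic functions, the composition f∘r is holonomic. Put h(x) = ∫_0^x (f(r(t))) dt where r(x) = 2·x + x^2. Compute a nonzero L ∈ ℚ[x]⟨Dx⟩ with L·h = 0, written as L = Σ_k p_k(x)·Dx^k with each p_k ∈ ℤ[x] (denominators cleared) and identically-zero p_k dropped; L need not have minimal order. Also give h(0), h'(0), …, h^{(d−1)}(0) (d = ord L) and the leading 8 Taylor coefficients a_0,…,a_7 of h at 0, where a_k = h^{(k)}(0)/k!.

f: a_k = 0, -4, 0, 8/3, 0, -8/15, 0, 16/315, …
L₀ from L_f via x↦r, Dx↦r'^{-1}Dx.
Integrate: L := L₀·Dx.
L = (16 + 48·x + 48·x^2 + 16·x^3)·Dx - Dx^2 + (1 + x)·Dx^3  (order 3).
h: a_k = 0, 0, -4, -4/3, 16/3, 32/5, -8/45, -40/7, …
ICs: h(0) = 0, h′(0) = 0, h′′(0) = -8.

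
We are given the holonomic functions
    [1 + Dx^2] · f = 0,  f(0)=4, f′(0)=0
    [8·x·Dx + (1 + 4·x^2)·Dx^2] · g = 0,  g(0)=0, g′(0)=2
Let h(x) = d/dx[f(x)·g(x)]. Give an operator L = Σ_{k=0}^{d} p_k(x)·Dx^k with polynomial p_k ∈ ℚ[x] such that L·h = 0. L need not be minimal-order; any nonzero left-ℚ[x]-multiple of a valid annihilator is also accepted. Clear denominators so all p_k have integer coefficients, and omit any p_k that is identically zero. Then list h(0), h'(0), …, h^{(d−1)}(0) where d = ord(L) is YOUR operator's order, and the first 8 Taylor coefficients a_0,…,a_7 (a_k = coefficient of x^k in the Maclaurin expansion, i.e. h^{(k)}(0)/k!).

L = (3893 + 34584·x^2 + 286832·x^4 + 57600·x^6 + 768·x^8 - 10240·x^10 + 4096·x^12) + (2192·x + 44864·x^3 + 156160·x^5 + 51200·x^7 + 20480·x^9 + 16384·x^11)·Dx + (3978 + 36208·x^2 + 296160·x^4 + 76288·x^6 + 9728·x^8 - 4096·x^10 + 8192·x^12)·Dx^2 + (2192·x + 44864·x^3 + 156160·x^5 + 51200·x^7 + 20480·x^9 + 16384·x^11)·Dx^3 + (85 + 1624·x^2 + 9328·x^4 + 18688·x^6 + 8960·x^8 + 6144·x^10 + 4096·x^12)·Dx^4  (order 4).
h: a_k = 8, 0, -44, 0, 469/3, 0, -54431/90, 0, …
ICs: h(0) = 8, h′(0) = 0, h′′(0) = -88, h′′′(0) = 0.

f: a_k = 4, 0, -2, 0, 1/6, 0, -1/180, 0, …
g: a_k = 0, 2, 0, -8/3, 0, 32/5, 0, -128/7, …
L₀ := L_f ⊗_s L_g (sym. prod.), ord ≤ 4.
Derive L from L₀ (diff closure).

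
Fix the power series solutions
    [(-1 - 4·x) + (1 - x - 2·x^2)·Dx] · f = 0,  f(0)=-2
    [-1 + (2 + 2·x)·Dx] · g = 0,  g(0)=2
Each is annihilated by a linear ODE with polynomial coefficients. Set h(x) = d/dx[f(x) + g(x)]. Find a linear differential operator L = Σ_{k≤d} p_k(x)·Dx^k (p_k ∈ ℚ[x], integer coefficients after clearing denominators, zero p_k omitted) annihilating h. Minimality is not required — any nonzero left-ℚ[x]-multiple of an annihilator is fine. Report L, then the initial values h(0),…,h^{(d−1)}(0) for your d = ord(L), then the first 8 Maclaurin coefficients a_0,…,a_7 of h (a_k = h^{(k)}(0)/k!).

L = (-78 - 288·x - 288·x^2 - 240·x^3) + (-117 - 693·x - 1188·x^2 - 1332·x^3 - 720·x^4)·Dx + (26 + 52·x + 2·x^2 - 208·x^3 - 344·x^4 - 160·x^5)·Dx^2  (order 2).
h: a_k = -1, -25/2, -237/8, -1413/16, -26845/128, -132159/256, -1218329/1024, -5603757/2048, …
ICs: h(0) = -1, h′(0) = -25/2.

f: a_k = -2, -2, -6, -10, -22, -42, -86, -170, …
g: a_k = 2, 1, -1/4, 1/8, -5/64, 7/128, -21/512, 33/1024, …
f+g: L₀ = lclm(L_f,L_g), ord ≤ 1+1.
h=h₀': d/dx-closure on L₀ ⇒ L.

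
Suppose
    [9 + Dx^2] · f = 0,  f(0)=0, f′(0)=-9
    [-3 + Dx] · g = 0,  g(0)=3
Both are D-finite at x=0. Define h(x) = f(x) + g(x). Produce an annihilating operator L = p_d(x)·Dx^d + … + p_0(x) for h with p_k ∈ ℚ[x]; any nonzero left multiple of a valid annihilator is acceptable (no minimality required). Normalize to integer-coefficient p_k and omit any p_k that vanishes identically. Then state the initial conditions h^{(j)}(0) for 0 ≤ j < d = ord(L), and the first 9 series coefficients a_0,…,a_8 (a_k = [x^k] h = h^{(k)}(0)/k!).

f: a_k = 0, -9, 0, 27/2, 0, -243/40, 0, 729/560, 0, …
g: a_k = 3, 9, 27/2, 27/2, 81/8, 243/40, 243/80, 729/560, 2187/4480, …
f+g: L₀ = lclm(L_f,L_g), ord ≤ 2+1.
L = -27 + 9·Dx - 3·Dx^2 + Dx^3  (order 3).
h: a_k = 3, 0, 27/2, 27, 81/8, 0, 243/80, 729/280, 2187/4480, …
ICs: h(0) = 3, h′(0) = 0, h′′(0) = 27.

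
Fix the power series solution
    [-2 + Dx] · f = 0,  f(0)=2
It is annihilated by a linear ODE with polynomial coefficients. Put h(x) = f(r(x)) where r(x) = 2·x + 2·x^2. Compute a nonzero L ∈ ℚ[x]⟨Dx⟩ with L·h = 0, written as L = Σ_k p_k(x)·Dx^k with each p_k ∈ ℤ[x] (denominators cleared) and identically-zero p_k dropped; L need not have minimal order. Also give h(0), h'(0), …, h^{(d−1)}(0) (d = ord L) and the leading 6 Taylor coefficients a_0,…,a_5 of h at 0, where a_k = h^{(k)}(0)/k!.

L = (-4 - 8·x) + Dx  (order 1).
h: a_k = 2, 8, 24, 160/3, 304/3, 832/5, …
ICs: h(0) = 2.

f: a_k = 2, 4, 4, 8/3, 4/3, 8/15, …
Substitute x→r, Dx→(1/r')Dx; clear ⇒ L₀.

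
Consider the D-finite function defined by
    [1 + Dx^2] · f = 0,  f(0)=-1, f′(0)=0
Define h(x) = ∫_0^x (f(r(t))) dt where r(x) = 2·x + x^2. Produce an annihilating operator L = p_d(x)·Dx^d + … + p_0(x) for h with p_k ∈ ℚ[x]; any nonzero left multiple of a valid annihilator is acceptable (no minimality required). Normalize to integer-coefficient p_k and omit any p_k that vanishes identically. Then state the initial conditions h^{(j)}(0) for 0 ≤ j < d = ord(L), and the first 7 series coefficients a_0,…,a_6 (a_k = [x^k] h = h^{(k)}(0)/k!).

f: a_k = -1, 0, 1/2, 0, -1/24, 0, 1/720, …
L₀ from L_f via x↦r, Dx↦r'^{-1}Dx.
h=∫h₀ ⇒ L = L₀·Dx.
L = (4 + 12·x + 12·x^2 + 4·x^3)·Dx - Dx^2 + (1 + x)·Dx^3  (order 3).
h: a_k = 0, -1, 0, 2/3, 1/2, -1/30, -2/9, …
ICs: h(0) = 0, h′(0) = -1, h′′(0) = 0.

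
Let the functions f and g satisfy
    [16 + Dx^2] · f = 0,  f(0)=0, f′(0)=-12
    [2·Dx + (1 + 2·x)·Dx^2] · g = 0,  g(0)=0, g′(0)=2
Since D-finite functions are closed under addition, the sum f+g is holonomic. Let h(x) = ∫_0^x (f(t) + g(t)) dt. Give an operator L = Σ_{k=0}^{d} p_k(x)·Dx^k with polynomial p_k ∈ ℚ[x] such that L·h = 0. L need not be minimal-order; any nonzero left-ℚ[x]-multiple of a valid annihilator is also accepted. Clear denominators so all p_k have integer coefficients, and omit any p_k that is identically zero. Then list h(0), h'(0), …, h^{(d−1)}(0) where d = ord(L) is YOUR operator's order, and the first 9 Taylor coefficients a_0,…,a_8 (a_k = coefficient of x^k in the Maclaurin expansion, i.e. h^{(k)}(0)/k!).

f: a_k = 0, -12, 0, 32, 0, -128/5, 0, 1024/105, 0, …
g: a_k = 0, 2, -2, 8/3, -4, 32/5, -32/3, 128/7, -32, …
f+g: L₀ = lclm(L_f,L_g), ord ≤ 2+2.
Integrate: L := L₀·Dx.
L = (160 + 256·x + 256·x^2)·Dx^2 + (48 + 224·x + 384·x^2 + 256·x^3)·Dx^3 + (10 + 16·x + 16·x^2)·Dx^4 + (3 + 14·x + 24·x^2 + 16·x^3)·Dx^5  (order 5).
h: a_k = 0, 0, -5, -2/3, 26/3, -4/5, -16/5, -32/21, 368/105, …
ICs: h(0) = 0, h′(0) = 0, h′′(0) = -10, h′′′(0) = -4, h′′′′(0) = 208.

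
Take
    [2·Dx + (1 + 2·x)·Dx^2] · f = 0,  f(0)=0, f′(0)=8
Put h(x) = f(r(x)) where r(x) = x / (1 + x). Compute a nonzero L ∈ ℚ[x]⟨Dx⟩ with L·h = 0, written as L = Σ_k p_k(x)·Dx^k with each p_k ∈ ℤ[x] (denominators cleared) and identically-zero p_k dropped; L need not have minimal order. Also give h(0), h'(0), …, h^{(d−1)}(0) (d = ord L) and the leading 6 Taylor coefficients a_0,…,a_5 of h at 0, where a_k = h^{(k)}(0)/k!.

L = (4 + 6·x)·Dx + (1 + 4·x + 3·x^2)·Dx^2  (order 2).
h: a_k = 0, 8, -16, 104/3, -80, 968/5, …
ICs: h(0) = 0, h′(0) = 8.

f: a_k = 0, 8, -8, 32/3, -16, 128/5, …
Change of var in L_f (x↦r) gives L₀.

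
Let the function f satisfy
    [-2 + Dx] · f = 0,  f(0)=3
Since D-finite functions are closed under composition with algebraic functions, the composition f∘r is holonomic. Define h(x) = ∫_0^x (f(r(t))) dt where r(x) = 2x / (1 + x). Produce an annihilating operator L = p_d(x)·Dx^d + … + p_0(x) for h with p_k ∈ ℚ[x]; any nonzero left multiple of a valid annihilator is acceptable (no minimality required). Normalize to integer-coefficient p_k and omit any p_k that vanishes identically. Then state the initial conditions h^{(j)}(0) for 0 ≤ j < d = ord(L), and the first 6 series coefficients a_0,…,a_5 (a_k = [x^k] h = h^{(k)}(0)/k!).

L = -4·Dx + (1 + 2·x + x^2)·Dx^2  (order 2).
h: a_k = 0, 3, 6, 4, -1, -4/5, …
ICs: h(0) = 0, h′(0) = 3.

f: a_k = 3, 6, 6, 4, 2, 4/5, …
f∘r: x↦r, Dx↦Dx/r' in L_f ⇒ L₀.
h=∫₀ˣh₀: take L = L₀·Dx.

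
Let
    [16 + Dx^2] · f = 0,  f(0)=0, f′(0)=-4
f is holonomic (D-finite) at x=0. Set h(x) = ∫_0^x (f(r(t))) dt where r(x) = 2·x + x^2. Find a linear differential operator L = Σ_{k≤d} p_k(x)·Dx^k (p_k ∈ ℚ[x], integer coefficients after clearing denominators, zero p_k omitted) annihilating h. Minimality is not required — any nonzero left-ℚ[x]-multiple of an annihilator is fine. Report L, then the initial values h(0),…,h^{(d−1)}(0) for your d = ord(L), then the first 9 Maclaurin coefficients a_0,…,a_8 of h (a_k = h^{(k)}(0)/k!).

L = (64 + 192·x + 192·x^2 + 64·x^3)·Dx - Dx^2 + (1 + x)·Dx^3  (order 3).
h: a_k = 0, 0, -4, -4/3, 64/3, 128/5, -1568/45, -96, -10496/315, …
ICs: h(0) = 0, h′(0) = 0, h′′(0) = -8.

f: a_k = 0, -4, 0, 32/3, 0, -128/15, 0, 1024/315, 0, …
h₀=f(r): pull back L_f along r ⇒ L₀.
h=∫₀ˣh₀: take L = L₀·Dx.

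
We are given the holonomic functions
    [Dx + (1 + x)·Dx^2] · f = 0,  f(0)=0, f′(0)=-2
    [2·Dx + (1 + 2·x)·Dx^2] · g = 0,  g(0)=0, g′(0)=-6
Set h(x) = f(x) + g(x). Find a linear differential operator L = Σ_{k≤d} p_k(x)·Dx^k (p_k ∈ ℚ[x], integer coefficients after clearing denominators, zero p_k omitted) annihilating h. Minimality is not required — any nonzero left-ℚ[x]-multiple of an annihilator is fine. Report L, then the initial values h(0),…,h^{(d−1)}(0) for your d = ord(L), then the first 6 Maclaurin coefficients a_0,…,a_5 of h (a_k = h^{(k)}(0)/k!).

L = 4·Dx + (6 + 8·x)·Dx^2 + (1 + 3·x + 2·x^2)·Dx^3  (order 3).
h: a_k = 0, -8, 7, -26/3, 25/2, -98/5, …
ICs: h(0) = 0, h′(0) = -8, h′′(0) = 14.

f: a_k = 0, -2, 1, -2/3, 1/2, -2/5, …
g: a_k = 0, -6, 6, -8, 12, -96/5, …
Weyl lclm of L_f,L_g ⇒ L₀ (ord ≤ 4).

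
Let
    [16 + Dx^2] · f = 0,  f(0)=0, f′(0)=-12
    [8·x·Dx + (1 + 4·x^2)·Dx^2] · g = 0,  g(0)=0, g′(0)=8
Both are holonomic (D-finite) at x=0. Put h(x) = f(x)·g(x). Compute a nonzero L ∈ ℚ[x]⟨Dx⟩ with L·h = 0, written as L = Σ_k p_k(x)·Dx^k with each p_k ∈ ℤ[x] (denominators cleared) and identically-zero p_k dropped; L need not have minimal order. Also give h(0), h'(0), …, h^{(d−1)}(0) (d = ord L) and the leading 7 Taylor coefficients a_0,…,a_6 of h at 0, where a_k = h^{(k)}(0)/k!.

L = (2560 + 29696·x^2 + 118784·x^4 + 262144·x^6 + 262144·x^8) + (1536·x + 14336·x^3 + 49152·x^5 + 65536·x^7)·Dx + (240 + 3008·x^2 + 13824·x^4 + 32768·x^6 + 32768·x^8)·Dx^2 + (96·x + 896·x^3 + 3072·x^5 + 4096·x^7)·Dx^3 + (5 + 72·x^2 + 400·x^4 + 1024·x^6 + 1024·x^8)·Dx^4  (order 4).
h: a_k = 0, 0, -96, 0, 384, 0, -2560/3, …
ICs: h(0) = 0, h′(0) = 0, h′′(0) = -192, h′′′(0) = 0.

f: a_k = 0, -12, 0, 32, 0, -128/5, 0, …
g: a_k = 0, 8, 0, -32/3, 0, 128/5, 0, …
L₀ := L_f ⊗_s L_g (sym. prod.), ord ≤ 4.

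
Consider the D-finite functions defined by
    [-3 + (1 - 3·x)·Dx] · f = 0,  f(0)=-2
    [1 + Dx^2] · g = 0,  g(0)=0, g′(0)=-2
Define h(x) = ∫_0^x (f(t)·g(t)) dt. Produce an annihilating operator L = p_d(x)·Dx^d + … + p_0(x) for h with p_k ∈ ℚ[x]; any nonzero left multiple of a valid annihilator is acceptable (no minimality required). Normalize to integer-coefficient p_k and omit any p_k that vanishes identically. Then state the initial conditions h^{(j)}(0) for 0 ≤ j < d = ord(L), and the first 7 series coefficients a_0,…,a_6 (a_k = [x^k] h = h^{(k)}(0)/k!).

L = (-1 + 3·x)·Dx + 6·Dx^2 + (-1 + 3·x)·Dx^3  (order 3).
h: a_k = 0, 0, 2, 4, 53/6, 106/5, 9541/180, …
ICs: h(0) = 0, h′(0) = 0, h′′(0) = 4.

f: a_k = -2, -6, -18, -54, -162, -486, -1458, …
g: a_k = 0, -2, 0, 1/3, 0, -1/60, 0, …
h₀=f·g: eliminate ⇒ L₀, order ≤ 1·2.
h=∫h₀ ⇒ L = L₀·Dx.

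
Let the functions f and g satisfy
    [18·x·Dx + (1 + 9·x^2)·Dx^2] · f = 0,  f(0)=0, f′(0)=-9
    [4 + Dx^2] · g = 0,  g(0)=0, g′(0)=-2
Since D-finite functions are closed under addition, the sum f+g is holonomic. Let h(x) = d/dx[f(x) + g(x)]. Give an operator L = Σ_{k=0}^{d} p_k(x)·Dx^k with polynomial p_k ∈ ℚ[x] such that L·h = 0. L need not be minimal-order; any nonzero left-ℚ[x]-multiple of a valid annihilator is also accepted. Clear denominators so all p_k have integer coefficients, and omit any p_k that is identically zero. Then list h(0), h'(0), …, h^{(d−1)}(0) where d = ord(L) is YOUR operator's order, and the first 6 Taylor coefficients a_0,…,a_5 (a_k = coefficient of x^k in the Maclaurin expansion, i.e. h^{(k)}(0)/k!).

f: a_k = 0, -9, 0, 27, 0, -729/5, …
g: a_k = 0, -2, 0, 4/3, 0, -4/15, …
Weyl lclm of L_f,L_g ⇒ L₀ (ord ≤ 4).
Differentiate: ansatz ord ≤ ord L₀ ⇒ L.
L = (-3744·x + 37584·x^3 + 11664·x^5) + (-28 + 864·x^2 + 10692·x^4 + 5832·x^6)·Dx + (-936·x + 9396·x^3 + 2916·x^5)·Dx^2 + (-7 + 216·x^2 + 2673·x^4 + 1458·x^6)·Dx^3  (order 3).
h: a_k = -11, 0, 85, 0, -2191/3, 0, …
ICs: h(0) = -11, h′(0) = 0, h′′(0) = 170.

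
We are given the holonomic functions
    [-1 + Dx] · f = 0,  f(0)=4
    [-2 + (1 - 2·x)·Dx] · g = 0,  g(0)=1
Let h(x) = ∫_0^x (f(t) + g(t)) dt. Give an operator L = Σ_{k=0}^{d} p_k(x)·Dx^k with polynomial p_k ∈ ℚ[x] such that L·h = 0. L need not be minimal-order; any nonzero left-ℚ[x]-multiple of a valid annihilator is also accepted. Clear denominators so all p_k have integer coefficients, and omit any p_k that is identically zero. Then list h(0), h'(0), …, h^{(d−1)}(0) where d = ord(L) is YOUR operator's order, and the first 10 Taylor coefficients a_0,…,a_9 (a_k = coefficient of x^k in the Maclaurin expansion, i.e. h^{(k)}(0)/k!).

f: a_k = 4, 4, 2, 2/3, 1/6, 1/30, 1/180, 1/1260, 1/10080, 1/90720, …
g: a_k = 1, 2, 4, 8, 16, 32, 64, 128, 256, 512, …
Weyl lclm of L_f,L_g ⇒ L₀ (ord ≤ 2).
∫: right-multiply L₀ by Dx.
L = (6 + 4·x)·Dx + (-7 - 4·x + 4·x^2)·Dx^2 + (1 - 4·x^2)·Dx^3  (order 3).
h: a_k = 0, 5, 3, 2, 13/6, 97/30, 961/180, 11521/1260, 161281/10080, 2580481/90720, …
ICs: h(0) = 0, h′(0) = 5, h′′(0) = 6.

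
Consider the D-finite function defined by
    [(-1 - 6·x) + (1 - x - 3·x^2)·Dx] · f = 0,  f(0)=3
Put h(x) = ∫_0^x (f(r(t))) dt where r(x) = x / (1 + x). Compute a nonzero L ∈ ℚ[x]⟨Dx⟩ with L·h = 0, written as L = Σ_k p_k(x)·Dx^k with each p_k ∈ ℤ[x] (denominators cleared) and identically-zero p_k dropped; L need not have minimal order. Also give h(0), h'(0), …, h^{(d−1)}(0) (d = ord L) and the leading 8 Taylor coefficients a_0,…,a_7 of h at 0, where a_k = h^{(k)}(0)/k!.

f: a_k = 3, 3, 12, 21, 57, 120, 291, 651, …
h₀=f(r): pull back L_f along r ⇒ L₀.
h=∫₀ˣh₀: take L = L₀·Dx.
L = (1 + 7·x)·Dx + (-1 - 2·x + 2·x^2 + 3·x^3)·Dx^2  (order 2).
h: a_k = 0, 3, 3/2, 3, 0, 27/5, -9/2, 108/7, …
ICs: h(0) = 0, h′(0) = 3.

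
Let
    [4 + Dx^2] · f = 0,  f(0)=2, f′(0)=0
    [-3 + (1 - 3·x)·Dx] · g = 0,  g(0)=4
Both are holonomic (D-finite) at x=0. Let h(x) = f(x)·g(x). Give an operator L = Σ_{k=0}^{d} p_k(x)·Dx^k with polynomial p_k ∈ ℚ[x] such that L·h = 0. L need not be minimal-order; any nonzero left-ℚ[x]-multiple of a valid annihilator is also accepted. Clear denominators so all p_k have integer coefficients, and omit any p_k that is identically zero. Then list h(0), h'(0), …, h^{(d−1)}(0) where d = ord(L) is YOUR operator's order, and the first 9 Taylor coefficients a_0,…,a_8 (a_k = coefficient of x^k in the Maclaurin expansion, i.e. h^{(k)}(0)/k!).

L = (-4 + 12·x) + 6·Dx + (-1 + 3·x)·Dx^2  (order 2).
h: a_k = 8, 24, 56, 168, 1528/3, 1528, 206248/45, 206248/15, 2598728/63, …
ICs: h(0) = 8, h′(0) = 24.

f: a_k = 2, 0, -4, 0, 4/3, 0, -8/45, 0, 4/315, …
g: a_k = 4, 12, 36, 108, 324, 972, 2916, 8748, 26244, …
Product ⇒ symmetric product L₀, ord ≤ 2.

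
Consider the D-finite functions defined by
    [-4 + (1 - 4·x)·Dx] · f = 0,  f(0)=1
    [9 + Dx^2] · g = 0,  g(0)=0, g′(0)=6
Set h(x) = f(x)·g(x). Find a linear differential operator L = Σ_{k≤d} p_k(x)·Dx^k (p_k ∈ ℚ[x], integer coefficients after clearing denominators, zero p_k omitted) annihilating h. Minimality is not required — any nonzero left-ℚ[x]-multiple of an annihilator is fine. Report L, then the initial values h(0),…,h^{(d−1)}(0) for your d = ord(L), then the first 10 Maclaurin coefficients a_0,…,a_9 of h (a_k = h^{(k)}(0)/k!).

L = (-9 + 36·x) + 8·Dx + (-1 + 4·x)·Dx^2  (order 2).
h: a_k = 0, 6, 24, 87, 348, 27921/20, 27921/5, 6254061/280, 6254061/70, 800520051/2240, …
ICs: h(0) = 0, h′(0) = 6.

f: a_k = 1, 4, 16, 64, 256, 1024, 4096, 16384, 65536, 262144, …
g: a_k = 0, 6, 0, -9, 0, 81/20, 0, -243/280, 0, 243/2240, …
Sym-product of L_f,L_g gives L₀ (≤ ord 2).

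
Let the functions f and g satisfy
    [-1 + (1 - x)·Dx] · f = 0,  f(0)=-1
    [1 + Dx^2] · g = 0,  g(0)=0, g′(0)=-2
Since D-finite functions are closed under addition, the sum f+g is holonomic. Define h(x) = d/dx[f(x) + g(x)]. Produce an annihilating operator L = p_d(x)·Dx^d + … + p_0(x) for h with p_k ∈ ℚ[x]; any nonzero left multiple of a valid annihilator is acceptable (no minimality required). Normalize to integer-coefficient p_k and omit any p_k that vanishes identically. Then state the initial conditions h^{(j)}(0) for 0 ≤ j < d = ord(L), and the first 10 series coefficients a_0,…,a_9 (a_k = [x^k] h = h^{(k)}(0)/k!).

L = (26 - 4·x + 2·x^2) + (-7 + 9·x - 3·x^2 + x^3)·Dx + (26 - 4·x + 2·x^2)·Dx^2 + (-7 + 9·x - 3·x^2 + x^3)·Dx^3  (order 3).
h: a_k = -3, -2, -2, -4, -61/12, -6, -2519/360, -8, -181441/20160, -10, …
ICs: h(0) = -3, h′(0) = -2, h′′(0) = -4.

f: a_k = -1, -1, -1, -1, -1, -1, -1, -1, -1, -1, …
g: a_k = 0, -2, 0, 1/3, 0, -1/60, 0, 1/2520, 0, -1/181440, …
Weyl lclm of L_f,L_g ⇒ L₀ (ord ≤ 3).
Derive L from L₀ (diff closure).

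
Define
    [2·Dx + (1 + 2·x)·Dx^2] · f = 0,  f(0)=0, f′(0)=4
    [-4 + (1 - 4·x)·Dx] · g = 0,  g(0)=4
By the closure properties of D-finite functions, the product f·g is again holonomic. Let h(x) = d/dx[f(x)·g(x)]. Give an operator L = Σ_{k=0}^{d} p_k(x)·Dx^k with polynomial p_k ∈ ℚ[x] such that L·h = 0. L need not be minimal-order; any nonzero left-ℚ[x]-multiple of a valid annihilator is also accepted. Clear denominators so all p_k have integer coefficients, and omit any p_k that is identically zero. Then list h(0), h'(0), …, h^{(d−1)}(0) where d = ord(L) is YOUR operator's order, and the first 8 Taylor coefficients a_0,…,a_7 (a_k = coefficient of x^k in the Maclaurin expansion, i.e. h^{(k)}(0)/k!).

f: a_k = 0, 4, -4, 16/3, -8, 64/5, -64/3, 256/7, …
g: a_k = 4, 16, 64, 256, 1024, 4096, 16384, 65536, …
h₀=f·g: eliminate ⇒ L₀, order ≤ 2·1.
Differentiate: ansatz ord ≤ ord L₀ ⇒ L.
L = 32 + (8 + 40·x)·Dx + (-1 + 2·x + 8·x^2)·Dx^2  (order 2).
h: a_k = 16, 96, 640, 9856/3, 50048/3, 397824/5, 1861632/5, 59500544/35, …
ICs: h(0) = 16, h′(0) = 96.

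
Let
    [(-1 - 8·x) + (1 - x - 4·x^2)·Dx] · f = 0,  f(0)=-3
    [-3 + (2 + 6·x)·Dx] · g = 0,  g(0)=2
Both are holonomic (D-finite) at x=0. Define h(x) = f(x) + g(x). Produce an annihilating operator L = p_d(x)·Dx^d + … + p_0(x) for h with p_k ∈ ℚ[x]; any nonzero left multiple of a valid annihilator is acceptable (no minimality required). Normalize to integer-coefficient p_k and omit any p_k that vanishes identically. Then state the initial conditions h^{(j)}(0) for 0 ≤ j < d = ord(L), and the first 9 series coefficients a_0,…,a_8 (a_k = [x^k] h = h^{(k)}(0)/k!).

f: a_k = -3, -3, -15, -27, -87, -195, -543, -1323, -3495, …
g: a_k = 2, 3, -9/4, 27/8, -405/64, 1701/128, -15309/512, 72171/1024, -2814669/16384, …
Sum ⇒ L₀ = lclm(L_f,L_g) in ℚ(x)⟨Dx⟩.
L = (-69 - 387·x - 900·x^2 - 1440·x^3) + (49 + 318·x + 1257·x^2 + 3240·x^3 + 3600·x^4)·Dx + (2 - 46·x - 234·x^2 + 86·x^3 + 1440·x^4 + 1440·x^5)·Dx^2  (order 2).
h: a_k = -1, 0, -69/4, -189/8, -5973/64, -23259/128, -293325/512, -1282581/1024, -60076749/16384, …
ICs: h(0) = -1, h′(0) = 0.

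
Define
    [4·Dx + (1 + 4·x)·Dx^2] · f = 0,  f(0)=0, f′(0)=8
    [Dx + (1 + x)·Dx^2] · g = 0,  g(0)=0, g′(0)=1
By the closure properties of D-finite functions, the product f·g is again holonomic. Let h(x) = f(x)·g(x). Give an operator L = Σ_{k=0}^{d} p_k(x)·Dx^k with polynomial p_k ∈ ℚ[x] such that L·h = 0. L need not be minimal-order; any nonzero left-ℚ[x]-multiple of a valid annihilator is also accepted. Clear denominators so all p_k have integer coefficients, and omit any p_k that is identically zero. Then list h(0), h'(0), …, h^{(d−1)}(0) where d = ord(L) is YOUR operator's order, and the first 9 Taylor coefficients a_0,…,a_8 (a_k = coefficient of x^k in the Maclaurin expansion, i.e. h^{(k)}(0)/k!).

L = (136 + 320·x + 256·x^2)·Dx + (290 + 1464·x + 2400·x^2 + 1280·x^3)·Dx^2 + (92 + 740·x + 1992·x^2 + 2240·x^3 + 896·x^4)·Dx^3 + (5 + 58·x + 245·x^2 + 464·x^3 + 400·x^4 + 128·x^5)·Dx^4  (order 4).
h: a_k = 0, 0, 8, -20, 160/3, -470/3, 22204/45, -1628, 194064/35, …
ICs: h(0) = 0, h′(0) = 0, h′′(0) = 16, h′′′(0) = -120.

f: a_k = 0, 8, -16, 128/3, -128, 2048/5, -4096/3, 32768/7, -16384, …
g: a_k = 0, 1, -1/2, 1/3, -1/4, 1/5, -1/6, 1/7, -1/8, …
L₀ := L_f ⊗_s L_g (sym. prod.), ord ≤ 4.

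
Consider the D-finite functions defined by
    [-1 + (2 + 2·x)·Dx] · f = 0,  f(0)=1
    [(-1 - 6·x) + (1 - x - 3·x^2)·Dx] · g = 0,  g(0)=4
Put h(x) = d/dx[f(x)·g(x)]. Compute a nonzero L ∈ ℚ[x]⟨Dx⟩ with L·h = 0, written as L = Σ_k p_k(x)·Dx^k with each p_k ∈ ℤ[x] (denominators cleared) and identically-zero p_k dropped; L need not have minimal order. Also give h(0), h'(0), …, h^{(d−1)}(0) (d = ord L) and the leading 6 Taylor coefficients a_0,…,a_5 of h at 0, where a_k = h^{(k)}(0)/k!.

f: a_k = 1, 1/2, -1/8, 1/16, -5/128, 7/256, …
g: a_k = 4, 4, 16, 28, 76, 160, …
h₀=f·g: eliminate ⇒ L₀, order ≤ 1·1.
Differentiate: ansatz ord ≤ ord L₀ ⇒ L.
L = (35 + 162·x + 381·x^2 + 390·x^3 + 135·x^4) + (-6 - 26·x + 6·x^2 + 122·x^3 + 150·x^4 + 54·x^5)·Dx  (order 1).
h: a_k = 6, 35, 429/4, 2819/8, 62545/64, 353013/128, …
ICs: h(0) = 6.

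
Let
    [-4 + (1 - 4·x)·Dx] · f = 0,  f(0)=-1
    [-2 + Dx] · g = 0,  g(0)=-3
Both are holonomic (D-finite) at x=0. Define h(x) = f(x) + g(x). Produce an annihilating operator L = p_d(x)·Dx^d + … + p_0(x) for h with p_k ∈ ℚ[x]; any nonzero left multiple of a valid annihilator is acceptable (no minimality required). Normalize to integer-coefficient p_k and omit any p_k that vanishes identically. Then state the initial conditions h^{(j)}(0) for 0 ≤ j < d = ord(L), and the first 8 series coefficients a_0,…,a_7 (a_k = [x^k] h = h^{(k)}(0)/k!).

f: a_k = -1, -4, -16, -64, -256, -1024, -4096, -16384, …
g: a_k = -3, -6, -6, -4, -2, -4/5, -4/15, -8/105, …
L₀ := lclm(L_f,L_g); ord L₀ ≤ 1+1.
L = (-24 - 32·x) + (14 + 16·x - 32·x^2)·Dx + (-1 + 16·x^2)·Dx^2  (order 2).
h: a_k = -4, -10, -22, -68, -258, -5124/5, -61444/15, -1720328/105, …
ICs: h(0) = -4, h′(0) = -10.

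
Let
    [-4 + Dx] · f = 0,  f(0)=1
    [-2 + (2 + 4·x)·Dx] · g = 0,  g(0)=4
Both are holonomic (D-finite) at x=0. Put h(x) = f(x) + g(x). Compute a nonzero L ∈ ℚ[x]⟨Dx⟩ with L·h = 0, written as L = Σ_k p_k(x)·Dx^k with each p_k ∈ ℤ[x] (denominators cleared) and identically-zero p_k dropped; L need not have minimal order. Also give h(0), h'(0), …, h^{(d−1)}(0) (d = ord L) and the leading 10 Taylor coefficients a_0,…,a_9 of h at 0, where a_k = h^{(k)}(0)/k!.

L = (20 + 32·x) + (-17 - 64·x - 64·x^2)·Dx + (3 + 14·x + 16·x^2)·Dx^2  (order 2).
h: a_k = 5, 8, 6, 38/3, 49/6, 361/30, 79/180, 14491/1260, -118751/10080, 2092561/90720, …
ICs: h(0) = 5, h′(0) = 8.

f: a_k = 1, 4, 8, 32/3, 32/3, 128/15, 256/45, 1024/315, 512/315, 2048/2835, …
g: a_k = 4, 4, -2, 2, -5/2, 7/2, -21/4, 33/4, -429/32, 715/32, …
Weyl lclm of L_f,L_g ⇒ L₀ (ord ≤ 2).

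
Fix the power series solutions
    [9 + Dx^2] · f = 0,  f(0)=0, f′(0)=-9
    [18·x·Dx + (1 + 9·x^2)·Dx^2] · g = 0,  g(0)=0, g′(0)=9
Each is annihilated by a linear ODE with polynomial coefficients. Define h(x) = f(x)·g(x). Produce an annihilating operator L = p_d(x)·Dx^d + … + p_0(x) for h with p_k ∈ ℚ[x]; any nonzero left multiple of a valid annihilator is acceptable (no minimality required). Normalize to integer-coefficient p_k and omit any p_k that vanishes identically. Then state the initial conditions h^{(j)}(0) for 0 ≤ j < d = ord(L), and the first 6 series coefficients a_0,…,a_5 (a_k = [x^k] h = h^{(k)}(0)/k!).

L = (810 + 18954·x^2 + 72171·x^4 + 236196·x^6 + 531441·x^8) + (972·x + 14580·x^3 + 78732·x^5 + 236196·x^7)·Dx + (108 + 2592·x^2 + 13122·x^4 + 52488·x^6 + 118098·x^8)·Dx^2 + (108·x + 1620·x^3 + 8748·x^5 + 26244·x^7)·Dx^3 + (2 + 54·x^2 + 567·x^4 + 2916·x^6 + 6561·x^8)·Dx^4  (order 4).
h: a_k = 0, 0, -81, 0, 729/2, 0, …
ICs: h(0) = 0, h′(0) = 0, h′′(0) = -162, h′′′(0) = 0.

f: a_k = 0, -9, 0, 27/2, 0, -243/40, …
g: a_k = 0, 9, 0, -27, 0, 729/5, …
L₀ := L_f ⊗_s L_g (sym. prod.), ord ≤ 4.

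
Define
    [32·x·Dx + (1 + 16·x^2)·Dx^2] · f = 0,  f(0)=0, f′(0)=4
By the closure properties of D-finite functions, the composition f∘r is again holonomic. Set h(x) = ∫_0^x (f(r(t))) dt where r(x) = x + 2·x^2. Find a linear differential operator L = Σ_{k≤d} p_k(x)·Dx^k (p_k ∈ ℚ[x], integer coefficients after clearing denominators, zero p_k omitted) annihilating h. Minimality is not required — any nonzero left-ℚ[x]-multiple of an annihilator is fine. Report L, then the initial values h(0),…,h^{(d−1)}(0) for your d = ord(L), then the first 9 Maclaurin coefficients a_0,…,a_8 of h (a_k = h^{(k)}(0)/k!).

L = (-4 + 32·x + 256·x^2 + 768·x^3 + 768·x^4)·Dx^2 + (1 + 4·x + 16·x^2 + 128·x^3 + 320·x^4 + 256·x^5)·Dx^3  (order 3).
h: a_k = 0, 0, 2, 8/3, -16/3, -128/5, -128/15, 5632/21, 5120/7, …
ICs: h(0) = 0, h′(0) = 0, h′′(0) = 4.

f: a_k = 0, 4, 0, -64/3, 0, 1024/5, 0, -16384/7, 0, …
Substitute x→r, Dx→(1/r')Dx; clear ⇒ L₀.
Integrate: L := L₀·Dx.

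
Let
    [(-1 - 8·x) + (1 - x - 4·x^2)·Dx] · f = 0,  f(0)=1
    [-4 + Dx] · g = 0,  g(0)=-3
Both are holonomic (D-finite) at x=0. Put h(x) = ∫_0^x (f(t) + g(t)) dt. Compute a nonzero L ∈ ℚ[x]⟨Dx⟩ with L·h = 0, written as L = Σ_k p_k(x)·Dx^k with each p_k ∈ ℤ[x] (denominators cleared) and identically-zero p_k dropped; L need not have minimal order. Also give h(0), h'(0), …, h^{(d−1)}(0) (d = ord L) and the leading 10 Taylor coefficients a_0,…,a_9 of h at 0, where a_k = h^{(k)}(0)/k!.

f: a_k = 1, 1, 5, 9, 29, 65, 181, 441, 1165, 2929, …
g: a_k = -3, -12, -24, -32, -32, -128/5, -256/15, -1024/105, -512/105, -2048/945, …
h₀=f+g: left-lcm gives L₀, ord ≤ 2.
Integrate: L := L₀·Dx.
L = (-24 + 16·x - 576·x^2 - 512·x^3)·Dx + (-6 + 56·x + 208·x^2 - 128·x^3 - 256·x^4)·Dx^2 + (3 - 15·x - 16·x^2 + 64·x^3 + 64·x^4)·Dx^3  (order 3).
h: a_k = 0, -2, -11/2, -19/3, -23/4, -3/5, 197/30, 2459/105, 45281/840, 121813/945, …
ICs: h(0) = 0, h′(0) = -2, h′′(0) = -11.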